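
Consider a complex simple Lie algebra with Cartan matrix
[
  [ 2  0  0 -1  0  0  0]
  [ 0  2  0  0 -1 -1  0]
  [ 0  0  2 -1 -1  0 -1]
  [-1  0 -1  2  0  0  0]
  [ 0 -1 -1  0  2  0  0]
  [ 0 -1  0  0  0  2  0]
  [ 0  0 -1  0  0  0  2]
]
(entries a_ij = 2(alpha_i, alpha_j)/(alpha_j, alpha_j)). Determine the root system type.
E7

The matrix has rank 7 with 2's on the diagonal. Reading the off-diagonal entries as Dynkin edges (a single edge where a_ij = a_ji = -1; a double or triple edge where a_ij * a_ji = 2 or 3), the diagram is a chain of 6 nodes with one extra node attached to the third node from one end (E_7). One simple-root ordering that puts it in standard form is (alpha_1, alpha_7, alpha_4, alpha_3, alpha_5, alpha_2, alpha_6). So the algebra is type E_7.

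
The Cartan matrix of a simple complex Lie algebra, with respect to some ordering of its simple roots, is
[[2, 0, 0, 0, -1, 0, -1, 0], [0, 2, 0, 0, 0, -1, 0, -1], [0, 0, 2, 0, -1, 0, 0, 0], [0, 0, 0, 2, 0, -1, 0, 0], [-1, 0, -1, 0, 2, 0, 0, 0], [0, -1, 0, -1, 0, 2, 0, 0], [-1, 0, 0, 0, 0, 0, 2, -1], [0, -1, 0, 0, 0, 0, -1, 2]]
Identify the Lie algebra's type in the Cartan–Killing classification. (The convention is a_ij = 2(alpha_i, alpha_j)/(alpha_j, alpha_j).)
The matrix has rank 8 with 2's on the diagonal. Reading the off-diagonal entries as Dynkin edges (a single edge where a_ij = a_ji = -1; a double or triple edge where a_ij * a_ji = 2 or 3), the diagram is a chain of 8 nodes with single edges (A_8). One simple-root ordering that puts it in standard form is (alpha_3, alpha_5, alpha_1, alpha_7, alpha_8, alpha_2, alpha_6, alpha_4). So the algebra is type A_8, i.e. sl(9).

A8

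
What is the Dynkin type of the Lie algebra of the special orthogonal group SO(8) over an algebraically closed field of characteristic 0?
This is so(8) with 8 even, which has dimension 8(8-1)/2 = 28 and rank 8/2 = 4. In the classification of classical Lie algebras, the orthogonal algebra so(2n) in an even number of variables has type D_n; here n = 4, so the Dynkin diagram is a chain of 2 nodes with a fork of two nodes at one end (D_4). Hence the type is D_4.

D4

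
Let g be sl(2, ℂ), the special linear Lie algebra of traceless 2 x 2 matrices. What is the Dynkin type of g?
This is sl(2), which has dimension 2^2 - 1 = 3 and rank 2 - 1 = 1 (a Cartan subalgebra is the diagonal traceless matrices). In the classification of classical Lie algebras, the special linear algebra sl(n+1) has type A_n; here n = 1, so the Dynkin diagram is a chain of 1 nodes with single edges (A_1). Hence the type is A_1.

type A_1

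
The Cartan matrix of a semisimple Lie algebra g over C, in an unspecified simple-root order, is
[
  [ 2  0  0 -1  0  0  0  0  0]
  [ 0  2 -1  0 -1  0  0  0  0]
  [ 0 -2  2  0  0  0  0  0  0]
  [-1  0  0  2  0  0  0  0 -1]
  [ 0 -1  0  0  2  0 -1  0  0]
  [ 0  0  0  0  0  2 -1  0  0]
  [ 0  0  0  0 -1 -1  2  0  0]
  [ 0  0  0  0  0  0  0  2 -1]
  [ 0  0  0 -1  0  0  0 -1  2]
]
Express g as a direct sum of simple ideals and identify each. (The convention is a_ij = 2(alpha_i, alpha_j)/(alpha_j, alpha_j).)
A_4 (sl(5)) ⊕ C_5 (sp(10))

The diagram associated to this matrix has two connected components: the simple roots {alpha_1, alpha_4, alpha_8, alpha_9} form a chain of 4 nodes with single edges (A_4), and {alpha_2, alpha_3, alpha_5, alpha_6, alpha_7} form a chain of 5 nodes with a double edge at one end; the terminal node there is the unique long simple root (C_5). A semisimple Lie algebra decomposes uniquely as the direct sum of simple ideals, one per connected component of its Dynkin diagram, so g ≅ A_4 ⊕ C_5 (dimension 24 + 55 = 79).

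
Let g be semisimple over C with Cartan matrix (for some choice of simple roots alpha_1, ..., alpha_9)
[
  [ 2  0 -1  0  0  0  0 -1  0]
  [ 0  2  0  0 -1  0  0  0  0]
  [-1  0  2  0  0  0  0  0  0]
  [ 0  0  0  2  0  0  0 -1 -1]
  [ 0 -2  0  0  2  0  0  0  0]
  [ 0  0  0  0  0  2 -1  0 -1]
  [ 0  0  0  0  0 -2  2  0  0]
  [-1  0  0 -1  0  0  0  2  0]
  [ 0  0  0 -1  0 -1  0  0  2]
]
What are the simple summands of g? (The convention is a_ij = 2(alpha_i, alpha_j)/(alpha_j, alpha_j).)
B2 + C7

The diagram associated to this matrix has two connected components: the simple roots {alpha_2, alpha_5} form a chain of 2 nodes with a double edge at one end; the terminal node there is the unique short simple root (B_2), and {alpha_1, alpha_3, alpha_4, alpha_6, alpha_7, alpha_8, alpha_9} form a chain of 7 nodes with a double edge at one end; the terminal node there is the unique long simple root (C_7). A semisimple Lie algebra decomposes uniquely as the direct sum of simple ideals, one per connected component of its Dynkin diagram, so g ≅ B_2 ⊕ C_7 (dimension 10 + 105 = 115).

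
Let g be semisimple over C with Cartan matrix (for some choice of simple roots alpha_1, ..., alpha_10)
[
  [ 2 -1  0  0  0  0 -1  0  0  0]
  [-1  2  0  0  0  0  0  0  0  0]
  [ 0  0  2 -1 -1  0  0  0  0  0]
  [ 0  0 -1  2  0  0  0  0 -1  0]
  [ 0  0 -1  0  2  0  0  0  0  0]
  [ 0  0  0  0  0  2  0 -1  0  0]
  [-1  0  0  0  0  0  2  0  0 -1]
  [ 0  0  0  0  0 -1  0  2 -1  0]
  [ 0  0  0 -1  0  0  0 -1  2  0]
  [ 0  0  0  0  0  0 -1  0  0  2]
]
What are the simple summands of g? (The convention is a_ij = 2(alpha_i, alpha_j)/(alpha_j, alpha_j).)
type A_4 + type A_6

The diagram associated to this matrix has two connected components: the simple roots {alpha_1, alpha_2, alpha_7, alpha_10} form a chain of 4 nodes with single edges (A_4), and {alpha_3, alpha_4, alpha_5, alpha_6, alpha_8, alpha_9} form a chain of 6 nodes with single edges (A_6). A semisimple Lie algebra decomposes uniquely as the direct sum of simple ideals, one per connected component of its Dynkin diagram, so g ≅ A_4 ⊕ A_6 (dimension 24 + 48 = 72).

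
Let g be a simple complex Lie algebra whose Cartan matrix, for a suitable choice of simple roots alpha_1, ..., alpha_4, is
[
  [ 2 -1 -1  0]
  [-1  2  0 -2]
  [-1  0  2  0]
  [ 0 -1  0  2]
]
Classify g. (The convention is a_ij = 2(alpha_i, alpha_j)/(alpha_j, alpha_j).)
B_4

The matrix has rank 4 with 2's on the diagonal. Reading the off-diagonal entries as Dynkin edges (a single edge where a_ij = a_ji = -1; a double or triple edge where a_ij * a_ji = 2 or 3), the diagram is a chain of 4 nodes with a double edge at one end; the terminal node there is the unique short simple root (B_4). One simple-root ordering that puts it in standard form is (alpha_3, alpha_1, alpha_2, alpha_4). So the algebra is type B_4, i.e. so(9).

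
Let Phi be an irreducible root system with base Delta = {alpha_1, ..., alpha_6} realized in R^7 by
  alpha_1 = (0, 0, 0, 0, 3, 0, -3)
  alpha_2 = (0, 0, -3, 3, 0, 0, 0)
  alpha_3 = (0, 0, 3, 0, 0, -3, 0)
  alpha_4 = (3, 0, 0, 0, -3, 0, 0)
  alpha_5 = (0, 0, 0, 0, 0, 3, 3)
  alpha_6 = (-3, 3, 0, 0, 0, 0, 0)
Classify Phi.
Compute the Cartan integers a_ij = 2(alpha_i, alpha_j)/(alpha_j, alpha_j); the resulting 6x6 Cartan matrix is
[[2, 0, 0, -1, -1, 0], [0, 2, -1, 0, 0, 0], [0, -1, 2, 0, -1, 0], [-1, 0, 0, 2, 0, -1], [-1, 0, -1, 0, 2, 0], [0, 0, 0, -1, 0, 2]].
All simple roots have the same length, so the diagram is simply laced. The associated Dynkin diagram is a chain of 6 nodes with single edges (A_6), so the type is A_6 (the algebra sl(7)).

A_6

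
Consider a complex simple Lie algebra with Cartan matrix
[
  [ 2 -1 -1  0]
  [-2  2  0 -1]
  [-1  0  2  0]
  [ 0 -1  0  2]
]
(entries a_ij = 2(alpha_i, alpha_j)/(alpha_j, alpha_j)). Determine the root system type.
The matrix has rank 4 with 2's on the diagonal. Reading the off-diagonal entries as Dynkin edges (a single edge where a_ij = a_ji = -1; a double or triple edge where a_ij * a_ji = 2 or 3), the diagram is a chain of 4 nodes with a double edge between the middle two (F_4). One simple-root ordering that puts it in standard form is (alpha_4, alpha_2, alpha_1, alpha_3). So the algebra is type F_4.

F_4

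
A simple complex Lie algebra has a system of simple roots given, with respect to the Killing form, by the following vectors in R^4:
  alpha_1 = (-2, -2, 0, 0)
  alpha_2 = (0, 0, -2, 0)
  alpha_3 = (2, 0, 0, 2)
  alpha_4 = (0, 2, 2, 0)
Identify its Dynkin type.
B4

Compute the Cartan integers a_ij = 2(alpha_i, alpha_j)/(alpha_j, alpha_j); the resulting 4x4 Cartan matrix is
[[2, 0, -1, -1], [0, 2, 0, -1], [-1, 0, 2, 0], [-1, -2, 0, 2]].
The roots have two lengths (squared-length ratio 2:1); the short ones are alpha_{2}. The associated Dynkin diagram is a chain of 4 nodes with a double edge at one end; the terminal node there is the unique short simple root (B_4), so the type is B_4 (the algebra so(9)).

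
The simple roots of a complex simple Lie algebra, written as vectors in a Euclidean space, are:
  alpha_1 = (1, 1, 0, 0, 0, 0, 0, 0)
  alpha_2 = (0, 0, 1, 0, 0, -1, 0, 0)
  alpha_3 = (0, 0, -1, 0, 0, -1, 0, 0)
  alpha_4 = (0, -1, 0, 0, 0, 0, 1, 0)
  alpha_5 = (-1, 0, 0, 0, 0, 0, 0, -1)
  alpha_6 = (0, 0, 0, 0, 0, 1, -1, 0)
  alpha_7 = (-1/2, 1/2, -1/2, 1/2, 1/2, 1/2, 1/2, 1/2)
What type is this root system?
E_7

Compute the Cartan integers a_ij = 2(alpha_i, alpha_j)/(alpha_j, alpha_j); the resulting 7x7 Cartan matrix is
[[2, 0, 0, -1, -1, 0, 0], [0, 2, 0, 0, 0, -1, -1], [0, 0, 2, 0, 0, -1, 0], [-1, 0, 0, 2, 0, -1, 0], [-1, 0, 0, 0, 2, 0, 0], [0, -1, -1, -1, 0, 2, 0], [0, -1, 0, 0, 0, 0, 2]].
All simple roots have the same length, so the diagram is simply laced. The associated Dynkin diagram is a chain of 6 nodes with one extra node attached to the third node from one end (E_7), so the type is E_7.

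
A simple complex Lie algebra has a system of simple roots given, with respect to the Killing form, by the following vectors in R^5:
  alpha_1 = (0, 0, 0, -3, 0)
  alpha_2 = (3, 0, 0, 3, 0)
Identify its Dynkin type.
B_2

Compute the Cartan integers a_ij = 2(alpha_i, alpha_j)/(alpha_j, alpha_j); the resulting 2x2 Cartan matrix is
[[2, -1], [-2, 2]].
The roots have two lengths (squared-length ratio 2:1); the short ones are alpha_{1}. The associated Dynkin diagram is a chain of 2 nodes with a double edge at one end; the terminal node there is the unique short simple root (B_2), so the type is B_2 (the algebra so(5)).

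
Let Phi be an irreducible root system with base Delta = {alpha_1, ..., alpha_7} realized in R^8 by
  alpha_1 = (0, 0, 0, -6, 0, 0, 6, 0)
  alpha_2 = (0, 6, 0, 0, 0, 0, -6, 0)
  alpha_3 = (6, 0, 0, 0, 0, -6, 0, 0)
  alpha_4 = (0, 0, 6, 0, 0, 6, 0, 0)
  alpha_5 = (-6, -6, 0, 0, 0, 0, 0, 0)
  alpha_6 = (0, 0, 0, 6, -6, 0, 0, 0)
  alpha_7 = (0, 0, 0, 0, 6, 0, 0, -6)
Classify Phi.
A_7

Compute the Cartan integers a_ij = 2(alpha_i, alpha_j)/(alpha_j, alpha_j); the resulting 7x7 Cartan matrix is
[[2, -1, 0, 0, 0, -1, 0], [-1, 2, 0, 0, -1, 0, 0], [0, 0, 2, -1, -1, 0, 0], [0, 0, -1, 2, 0, 0, 0], [0, -1, -1, 0, 2, 0, 0], [-1, 0, 0, 0, 0, 2, -1], [0, 0, 0, 0, 0, -1, 2]].
All simple roots have the same length, so the diagram is simply laced. The associated Dynkin diagram is a chain of 7 nodes with single edges (A_7), so the type is A_7 (the algebra sl(8)).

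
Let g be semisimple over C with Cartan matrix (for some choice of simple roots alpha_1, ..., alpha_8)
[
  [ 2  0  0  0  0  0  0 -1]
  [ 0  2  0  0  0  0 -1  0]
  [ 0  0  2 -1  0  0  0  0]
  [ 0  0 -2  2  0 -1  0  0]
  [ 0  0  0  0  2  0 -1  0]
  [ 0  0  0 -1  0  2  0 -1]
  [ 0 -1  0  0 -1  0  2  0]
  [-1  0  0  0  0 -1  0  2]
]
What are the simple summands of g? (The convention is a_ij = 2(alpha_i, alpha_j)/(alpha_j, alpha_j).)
The diagram associated to this matrix has two connected components: the simple roots {alpha_2, alpha_5, alpha_7} form a chain of 3 nodes with single edges (A_3), and {alpha_1, alpha_3, alpha_4, alpha_6, alpha_8} form a chain of 5 nodes with a double edge at one end; the terminal node there is the unique short simple root (B_5). A semisimple Lie algebra decomposes uniquely as the direct sum of simple ideals, one per connected component of its Dynkin diagram, so g ≅ A_3 ⊕ B_5 (dimension 15 + 55 = 70).

A_3 + B_5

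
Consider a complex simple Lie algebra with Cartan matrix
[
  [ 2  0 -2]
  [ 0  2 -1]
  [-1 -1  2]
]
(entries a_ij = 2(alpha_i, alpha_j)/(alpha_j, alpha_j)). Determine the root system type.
The matrix has rank 3 with 2's on the diagonal. Reading the off-diagonal entries as Dynkin edges (a single edge where a_ij = a_ji = -1; a double or triple edge where a_ij * a_ji = 2 or 3), the diagram is a chain of 3 nodes with a double edge at one end; the terminal node there is the unique long simple root (C_3). One simple-root ordering that puts it in standard form is (alpha_2, alpha_3, alpha_1). So the algebra is type C_3, i.e. sp(6).

type C_3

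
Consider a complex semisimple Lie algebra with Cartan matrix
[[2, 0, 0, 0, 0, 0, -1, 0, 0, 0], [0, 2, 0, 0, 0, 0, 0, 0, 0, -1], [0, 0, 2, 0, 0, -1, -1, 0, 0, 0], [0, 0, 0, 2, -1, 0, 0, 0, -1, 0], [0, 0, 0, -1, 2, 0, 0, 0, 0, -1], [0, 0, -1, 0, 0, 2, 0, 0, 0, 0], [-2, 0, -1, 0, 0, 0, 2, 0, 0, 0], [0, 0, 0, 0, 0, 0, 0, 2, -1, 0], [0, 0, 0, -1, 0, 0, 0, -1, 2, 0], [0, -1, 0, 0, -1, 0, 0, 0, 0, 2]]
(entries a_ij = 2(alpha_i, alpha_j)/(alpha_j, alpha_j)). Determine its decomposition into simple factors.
A_6 (sl(7)) + B_4 (so(9))

The diagram associated to this matrix has two connected components: the simple roots {alpha_2, alpha_4, alpha_5, alpha_8, alpha_9, alpha_10} form a chain of 6 nodes with single edges (A_6), and {alpha_1, alpha_3, alpha_6, alpha_7} form a chain of 4 nodes with a double edge at one end; the terminal node there is the unique short simple root (B_4). A semisimple Lie algebra decomposes uniquely as the direct sum of simple ideals, one per connected component of its Dynkin diagram, so g ≅ A_6 ⊕ B_4 (dimension 48 + 36 = 84).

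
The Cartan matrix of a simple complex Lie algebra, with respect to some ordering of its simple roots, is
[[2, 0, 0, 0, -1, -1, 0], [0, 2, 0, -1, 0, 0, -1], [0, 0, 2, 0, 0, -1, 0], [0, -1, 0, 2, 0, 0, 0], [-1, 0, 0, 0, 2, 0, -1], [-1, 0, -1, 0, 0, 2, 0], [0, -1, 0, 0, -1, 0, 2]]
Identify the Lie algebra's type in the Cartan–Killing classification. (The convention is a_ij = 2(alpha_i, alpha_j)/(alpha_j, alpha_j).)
A_7

The matrix has rank 7 with 2's on the diagonal. Reading the off-diagonal entries as Dynkin edges (a single edge where a_ij = a_ji = -1; a double or triple edge where a_ij * a_ji = 2 or 3), the diagram is a chain of 7 nodes with single edges (A_7). One simple-root ordering that puts it in standard form is (alpha_4, alpha_2, alpha_7, alpha_5, alpha_1, alpha_6, alpha_3). So the algebra is type A_7, i.e. sl(8).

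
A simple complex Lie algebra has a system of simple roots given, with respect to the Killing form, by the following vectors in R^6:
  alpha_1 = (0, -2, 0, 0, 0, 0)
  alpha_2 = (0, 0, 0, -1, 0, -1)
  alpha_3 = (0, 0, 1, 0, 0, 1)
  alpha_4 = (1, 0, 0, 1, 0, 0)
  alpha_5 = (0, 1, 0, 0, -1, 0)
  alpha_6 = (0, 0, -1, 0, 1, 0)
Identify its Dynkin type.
C6

Compute the Cartan integers a_ij = 2(alpha_i, alpha_j)/(alpha_j, alpha_j); the resulting 6x6 Cartan matrix is
[[2, 0, 0, 0, -2, 0], [0, 2, -1, -1, 0, 0], [0, -1, 2, 0, 0, -1], [0, -1, 0, 2, 0, 0], [-1, 0, 0, 0, 2, -1], [0, 0, -1, 0, -1, 2]].
The roots have two lengths (squared-length ratio 2:1); the short ones are alpha_{2,3,4,5,6}. The associated Dynkin diagram is a chain of 6 nodes with a double edge at one end; the terminal node there is the unique long simple root (C_6), so the type is C_6 (the algebra sp(12)).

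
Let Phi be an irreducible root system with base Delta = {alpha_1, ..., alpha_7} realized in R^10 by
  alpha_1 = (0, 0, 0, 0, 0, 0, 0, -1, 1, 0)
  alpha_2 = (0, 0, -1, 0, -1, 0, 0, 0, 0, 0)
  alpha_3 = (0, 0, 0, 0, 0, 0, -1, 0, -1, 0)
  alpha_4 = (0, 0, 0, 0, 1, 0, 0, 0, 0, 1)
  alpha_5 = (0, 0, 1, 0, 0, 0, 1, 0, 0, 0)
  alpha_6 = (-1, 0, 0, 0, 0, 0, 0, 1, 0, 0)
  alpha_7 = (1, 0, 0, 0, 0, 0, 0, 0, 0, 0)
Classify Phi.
B_7 (so(15))

Compute the Cartan integers a_ij = 2(alpha_i, alpha_j)/(alpha_j, alpha_j); the resulting 7x7 Cartan matrix is
[[2, 0, -1, 0, 0, -1, 0], [0, 2, 0, -1, -1, 0, 0], [-1, 0, 2, 0, -1, 0, 0], [0, -1, 0, 2, 0, 0, 0], [0, -1, -1, 0, 2, 0, 0], [-1, 0, 0, 0, 0, 2, -2], [0, 0, 0, 0, 0, -1, 2]].
The roots have two lengths (squared-length ratio 2:1); the short ones are alpha_{7}. The associated Dynkin diagram is a chain of 7 nodes with a double edge at one end; the terminal node there is the unique short simple root (B_7), so the type is B_7 (the algebra so(15)).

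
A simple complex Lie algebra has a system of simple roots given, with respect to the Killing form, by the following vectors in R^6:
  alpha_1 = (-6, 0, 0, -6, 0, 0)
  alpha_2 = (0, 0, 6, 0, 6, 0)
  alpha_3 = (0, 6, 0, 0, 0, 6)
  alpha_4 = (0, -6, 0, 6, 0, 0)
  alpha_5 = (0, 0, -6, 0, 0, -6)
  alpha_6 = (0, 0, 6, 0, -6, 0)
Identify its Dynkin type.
Compute the Cartan integers a_ij = 2(alpha_i, alpha_j)/(alpha_j, alpha_j); the resulting 6x6 Cartan matrix is
[[2, 0, 0, -1, 0, 0], [0, 2, 0, 0, -1, 0], [0, 0, 2, -1, -1, 0], [-1, 0, -1, 2, 0, 0], [0, -1, -1, 0, 2, -1], [0, 0, 0, 0, -1, 2]].
All simple roots have the same length, so the diagram is simply laced. The associated Dynkin diagram is a chain of 4 nodes with a fork of two nodes at one end (D_6), so the type is D_6 (the algebra so(12)).

D_6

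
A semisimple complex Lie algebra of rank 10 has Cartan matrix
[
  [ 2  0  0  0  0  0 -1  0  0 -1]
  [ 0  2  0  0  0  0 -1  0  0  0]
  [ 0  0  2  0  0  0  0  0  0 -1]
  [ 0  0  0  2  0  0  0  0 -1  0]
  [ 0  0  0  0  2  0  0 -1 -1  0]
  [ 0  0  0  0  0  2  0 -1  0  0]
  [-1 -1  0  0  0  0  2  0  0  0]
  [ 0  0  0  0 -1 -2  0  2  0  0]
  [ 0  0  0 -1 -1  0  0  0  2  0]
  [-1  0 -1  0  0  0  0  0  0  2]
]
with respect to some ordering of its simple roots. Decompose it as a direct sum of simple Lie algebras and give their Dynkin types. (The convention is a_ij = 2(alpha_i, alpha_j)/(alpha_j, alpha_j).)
The diagram associated to this matrix has two connected components: the simple roots {alpha_1, alpha_2, alpha_3, alpha_7, alpha_10} form a chain of 5 nodes with single edges (A_5), and {alpha_4, alpha_5, alpha_6, alpha_8, alpha_9} form a chain of 5 nodes with a double edge at one end; the terminal node there is the unique short simple root (B_5). A semisimple Lie algebra decomposes uniquely as the direct sum of simple ideals, one per connected component of its Dynkin diagram, so g ≅ A_5 ⊕ B_5 (dimension 35 + 55 = 90).

A_5 + B_5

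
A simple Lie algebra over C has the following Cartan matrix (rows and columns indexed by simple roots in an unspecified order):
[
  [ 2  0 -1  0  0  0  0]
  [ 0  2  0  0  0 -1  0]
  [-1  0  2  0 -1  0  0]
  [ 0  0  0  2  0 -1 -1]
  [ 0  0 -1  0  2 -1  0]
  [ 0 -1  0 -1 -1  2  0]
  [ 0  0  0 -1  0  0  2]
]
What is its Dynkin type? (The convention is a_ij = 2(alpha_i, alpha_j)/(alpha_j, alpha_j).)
The matrix has rank 7 with 2's on the diagonal. Reading the off-diagonal entries as Dynkin edges (a single edge where a_ij = a_ji = -1; a double or triple edge where a_ij * a_ji = 2 or 3), the diagram is a chain of 6 nodes with one extra node attached to the third node from one end (E_7). One simple-root ordering that puts it in standard form is (alpha_7, alpha_2, alpha_4, alpha_6, alpha_5, alpha_3, alpha_1). So the algebra is type E_7.

E_7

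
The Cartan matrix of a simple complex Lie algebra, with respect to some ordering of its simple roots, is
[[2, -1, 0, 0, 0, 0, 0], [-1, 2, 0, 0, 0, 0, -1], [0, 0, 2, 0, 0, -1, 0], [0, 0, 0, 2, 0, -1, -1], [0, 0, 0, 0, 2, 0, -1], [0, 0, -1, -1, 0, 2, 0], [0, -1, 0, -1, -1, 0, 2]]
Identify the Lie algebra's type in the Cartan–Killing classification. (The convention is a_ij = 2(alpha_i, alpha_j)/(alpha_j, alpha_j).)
E_7

The matrix has rank 7 with 2's on the diagonal. Reading the off-diagonal entries as Dynkin edges (a single edge where a_ij = a_ji = -1; a double or triple edge where a_ij * a_ji = 2 or 3), the diagram is a chain of 6 nodes with one extra node attached to the third node from one end (E_7). One simple-root ordering that puts it in standard form is (alpha_1, alpha_5, alpha_2, alpha_7, alpha_4, alpha_6, alpha_3). So the algebra is type E_7.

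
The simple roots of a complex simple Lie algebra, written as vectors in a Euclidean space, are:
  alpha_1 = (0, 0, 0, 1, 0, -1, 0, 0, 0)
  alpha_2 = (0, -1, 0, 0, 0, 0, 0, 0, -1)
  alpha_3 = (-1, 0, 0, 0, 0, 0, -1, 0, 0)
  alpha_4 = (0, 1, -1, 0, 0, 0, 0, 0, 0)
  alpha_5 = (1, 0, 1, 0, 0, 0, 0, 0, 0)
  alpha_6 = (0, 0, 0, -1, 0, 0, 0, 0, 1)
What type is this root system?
A_6 (sl(7))

Compute the Cartan integers a_ij = 2(alpha_i, alpha_j)/(alpha_j, alpha_j); the resulting 6x6 Cartan matrix is
[[2, 0, 0, 0, 0, -1], [0, 2, 0, -1, 0, -1], [0, 0, 2, 0, -1, 0], [0, -1, 0, 2, -1, 0], [0, 0, -1, -1, 2, 0], [-1, -1, 0, 0, 0, 2]].
All simple roots have the same length, so the diagram is simply laced. The associated Dynkin diagram is a chain of 6 nodes with single edges (A_6), so the type is A_6 (the algebra sl(7)).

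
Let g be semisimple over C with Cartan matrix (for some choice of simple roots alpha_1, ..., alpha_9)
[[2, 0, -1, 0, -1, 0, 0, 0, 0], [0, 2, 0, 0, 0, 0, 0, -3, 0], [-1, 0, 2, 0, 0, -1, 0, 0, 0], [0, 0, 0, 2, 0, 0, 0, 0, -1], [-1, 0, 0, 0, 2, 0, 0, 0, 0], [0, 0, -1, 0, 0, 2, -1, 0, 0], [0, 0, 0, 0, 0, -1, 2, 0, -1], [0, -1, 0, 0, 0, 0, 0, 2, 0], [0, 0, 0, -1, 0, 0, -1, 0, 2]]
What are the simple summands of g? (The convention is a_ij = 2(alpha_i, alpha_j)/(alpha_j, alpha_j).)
type A_7 + type G_2

The diagram associated to this matrix has two connected components: the simple roots {alpha_1, alpha_3, alpha_4, alpha_5, alpha_6, alpha_7, alpha_9} form a chain of 7 nodes with single edges (A_7), and {alpha_2, alpha_8} form two nodes joined by a triple edge (G_2). A semisimple Lie algebra decomposes uniquely as the direct sum of simple ideals, one per connected component of its Dynkin diagram, so g ≅ A_7 ⊕ G_2 (dimension 63 + 14 = 77).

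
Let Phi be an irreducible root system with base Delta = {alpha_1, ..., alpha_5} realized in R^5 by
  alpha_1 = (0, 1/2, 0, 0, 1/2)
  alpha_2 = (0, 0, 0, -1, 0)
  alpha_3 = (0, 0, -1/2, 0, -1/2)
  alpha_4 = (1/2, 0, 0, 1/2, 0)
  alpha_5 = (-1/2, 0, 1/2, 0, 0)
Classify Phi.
C_5

Compute the Cartan integers a_ij = 2(alpha_i, alpha_j)/(alpha_j, alpha_j); the resulting 5x5 Cartan matrix is
[[2, 0, -1, 0, 0], [0, 2, 0, -2, 0], [-1, 0, 2, 0, -1], [0, -1, 0, 2, -1], [0, 0, -1, -1, 2]].
The roots have two lengths (squared-length ratio 2:1); the short ones are alpha_{1,3,4,5}. The associated Dynkin diagram is a chain of 5 nodes with a double edge at one end; the terminal node there is the unique long simple root (C_5), so the type is C_5 (the algebra sp(10)).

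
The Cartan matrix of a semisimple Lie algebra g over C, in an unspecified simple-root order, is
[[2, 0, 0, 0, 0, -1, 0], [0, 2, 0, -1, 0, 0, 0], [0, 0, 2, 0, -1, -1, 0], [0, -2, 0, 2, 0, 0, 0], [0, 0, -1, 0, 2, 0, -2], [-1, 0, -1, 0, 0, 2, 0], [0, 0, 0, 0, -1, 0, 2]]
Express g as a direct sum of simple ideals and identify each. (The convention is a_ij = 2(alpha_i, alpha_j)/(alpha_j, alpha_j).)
B_2 (so(5)) + B_5 (so(11))

The diagram associated to this matrix has two connected components: the simple roots {alpha_2, alpha_4} form a chain of 2 nodes with a double edge at one end; the terminal node there is the unique short simple root (B_2), and {alpha_1, alpha_3, alpha_5, alpha_6, alpha_7} form a chain of 5 nodes with a double edge at one end; the terminal node there is the unique short simple root (B_5). A semisimple Lie algebra decomposes uniquely as the direct sum of simple ideals, one per connected component of its Dynkin diagram, so g ≅ B_2 ⊕ B_5 (dimension 10 + 55 = 65).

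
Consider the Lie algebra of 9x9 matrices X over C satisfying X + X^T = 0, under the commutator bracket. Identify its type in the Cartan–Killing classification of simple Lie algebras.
This is so(9) with 9 odd, which has dimension 9(9-1)/2 = 36 and rank (9-1)/2 = 4. In the classification of classical Lie algebras, the orthogonal algebra so(2n+1) in an odd number of variables has type B_n; here n = 4, so the Dynkin diagram is a chain of 4 nodes with a double edge at one end; the terminal node there is the unique short simple root (B_4). Hence the type is B_4.

type B_4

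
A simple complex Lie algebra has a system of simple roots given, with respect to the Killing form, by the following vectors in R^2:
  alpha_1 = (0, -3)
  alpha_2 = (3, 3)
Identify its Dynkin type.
Compute the Cartan integers a_ij = 2(alpha_i, alpha_j)/(alpha_j, alpha_j); the resulting 2x2 Cartan matrix is
[[2, -1], [-2, 2]].
The roots have two lengths (squared-length ratio 2:1); the short ones are alpha_{1}. The associated Dynkin diagram is a chain of 2 nodes with a double edge at one end; the terminal node there is the unique short simple root (B_2), so the type is B_2 (the algebra so(5)).

B_2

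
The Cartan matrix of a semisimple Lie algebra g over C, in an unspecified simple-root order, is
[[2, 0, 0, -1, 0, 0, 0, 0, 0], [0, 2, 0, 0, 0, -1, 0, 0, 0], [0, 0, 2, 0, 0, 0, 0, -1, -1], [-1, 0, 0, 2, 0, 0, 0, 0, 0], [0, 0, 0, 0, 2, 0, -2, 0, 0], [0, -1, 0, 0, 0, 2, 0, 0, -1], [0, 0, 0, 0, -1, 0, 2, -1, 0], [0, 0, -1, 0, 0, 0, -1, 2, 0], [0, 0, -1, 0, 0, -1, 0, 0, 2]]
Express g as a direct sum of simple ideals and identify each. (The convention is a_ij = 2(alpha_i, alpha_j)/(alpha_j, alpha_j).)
The diagram associated to this matrix has two connected components: the simple roots {alpha_1, alpha_4} form a chain of 2 nodes with single edges (A_2), and {alpha_2, alpha_3, alpha_5, alpha_6, alpha_7, alpha_8, alpha_9} form a chain of 7 nodes with a double edge at one end; the terminal node there is the unique long simple root (C_7). A semisimple Lie algebra decomposes uniquely as the direct sum of simple ideals, one per connected component of its Dynkin diagram, so g ≅ A_2 ⊕ C_7 (dimension 8 + 105 = 113).

type A_2 ⊕ type C_7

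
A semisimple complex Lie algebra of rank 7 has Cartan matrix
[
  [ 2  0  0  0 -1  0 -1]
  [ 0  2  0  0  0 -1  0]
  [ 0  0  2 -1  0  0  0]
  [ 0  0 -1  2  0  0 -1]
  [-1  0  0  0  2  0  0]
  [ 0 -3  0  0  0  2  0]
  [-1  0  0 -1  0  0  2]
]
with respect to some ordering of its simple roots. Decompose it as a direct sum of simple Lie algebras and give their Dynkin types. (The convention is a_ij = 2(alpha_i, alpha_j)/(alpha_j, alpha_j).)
The diagram associated to this matrix has two connected components: the simple roots {alpha_1, alpha_3, alpha_4, alpha_5, alpha_7} form a chain of 5 nodes with single edges (A_5), and {alpha_2, alpha_6} form two nodes joined by a triple edge (G_2). A semisimple Lie algebra decomposes uniquely as the direct sum of simple ideals, one per connected component of its Dynkin diagram, so g ≅ A_5 ⊕ G_2 (dimension 35 + 14 = 49).

A_5 (sl(6)) + G_2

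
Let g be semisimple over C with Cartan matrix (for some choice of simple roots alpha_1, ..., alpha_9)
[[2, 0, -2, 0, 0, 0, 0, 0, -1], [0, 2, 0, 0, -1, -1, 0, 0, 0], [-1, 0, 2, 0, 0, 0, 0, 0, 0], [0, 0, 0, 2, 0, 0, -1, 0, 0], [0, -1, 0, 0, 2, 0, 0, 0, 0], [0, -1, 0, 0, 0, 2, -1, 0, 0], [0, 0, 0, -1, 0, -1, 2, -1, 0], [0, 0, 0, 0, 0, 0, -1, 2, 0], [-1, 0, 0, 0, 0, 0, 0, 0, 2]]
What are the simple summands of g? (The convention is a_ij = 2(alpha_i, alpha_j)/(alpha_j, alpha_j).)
type B_3 + type D_6

The diagram associated to this matrix has two connected components: the simple roots {alpha_1, alpha_3, alpha_9} form a chain of 3 nodes with a double edge at one end; the terminal node there is the unique short simple root (B_3), and {alpha_2, alpha_4, alpha_5, alpha_6, alpha_7, alpha_8} form a chain of 4 nodes with a fork of two nodes at one end (D_6). A semisimple Lie algebra decomposes uniquely as the direct sum of simple ideals, one per connected component of its Dynkin diagram, so g ≅ B_3 ⊕ D_6 (dimension 21 + 66 = 87).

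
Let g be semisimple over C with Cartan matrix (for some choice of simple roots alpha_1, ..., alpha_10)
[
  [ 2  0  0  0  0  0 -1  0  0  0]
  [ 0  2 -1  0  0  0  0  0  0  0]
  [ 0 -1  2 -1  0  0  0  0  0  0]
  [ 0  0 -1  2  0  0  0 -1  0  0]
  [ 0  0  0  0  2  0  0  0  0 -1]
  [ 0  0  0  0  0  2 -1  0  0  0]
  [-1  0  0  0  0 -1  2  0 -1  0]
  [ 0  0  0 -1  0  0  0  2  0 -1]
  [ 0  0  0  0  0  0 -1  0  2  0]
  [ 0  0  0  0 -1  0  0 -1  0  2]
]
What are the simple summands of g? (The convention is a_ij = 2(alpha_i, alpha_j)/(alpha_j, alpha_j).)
A_6 (sl(7)) ⊕ D_4 (so(8))

The diagram associated to this matrix has two connected components: the simple roots {alpha_2, alpha_3, alpha_4, alpha_5, alpha_8, alpha_10} form a chain of 6 nodes with single edges (A_6), and {alpha_1, alpha_6, alpha_7, alpha_9} form a chain of 2 nodes with a fork of two nodes at one end (D_4). A semisimple Lie algebra decomposes uniquely as the direct sum of simple ideals, one per connected component of its Dynkin diagram, so g ≅ A_6 ⊕ D_4 (dimension 48 + 28 = 76).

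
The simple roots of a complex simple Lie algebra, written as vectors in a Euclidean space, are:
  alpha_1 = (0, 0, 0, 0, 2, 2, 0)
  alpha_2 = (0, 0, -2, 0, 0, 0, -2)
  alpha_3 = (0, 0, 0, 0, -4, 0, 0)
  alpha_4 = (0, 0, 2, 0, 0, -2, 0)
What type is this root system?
Compute the Cartan integers a_ij = 2(alpha_i, alpha_j)/(alpha_j, alpha_j); the resulting 4x4 Cartan matrix is
[[2, 0, -1, -1], [0, 2, 0, -1], [-2, 0, 2, 0], [-1, -1, 0, 2]].
The roots have two lengths (squared-length ratio 2:1); the short ones are alpha_{1,2,4}. The associated Dynkin diagram is a chain of 4 nodes with a double edge at one end; the terminal node there is the unique long simple root (C_4), so the type is C_4 (the algebra sp(8)).

type C_4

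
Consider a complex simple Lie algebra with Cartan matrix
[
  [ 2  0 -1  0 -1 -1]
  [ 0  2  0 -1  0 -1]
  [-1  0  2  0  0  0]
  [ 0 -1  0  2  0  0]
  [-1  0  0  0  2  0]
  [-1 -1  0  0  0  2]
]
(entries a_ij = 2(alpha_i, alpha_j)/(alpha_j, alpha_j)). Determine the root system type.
type D_6

The matrix has rank 6 with 2's on the diagonal. Reading the off-diagonal entries as Dynkin edges (a single edge where a_ij = a_ji = -1; a double or triple edge where a_ij * a_ji = 2 or 3), the diagram is a chain of 4 nodes with a fork of two nodes at one end (D_6). One simple-root ordering that puts it in standard form is (alpha_4, alpha_2, alpha_6, alpha_1, alpha_5, alpha_3). So the algebra is type D_6, i.e. so(12).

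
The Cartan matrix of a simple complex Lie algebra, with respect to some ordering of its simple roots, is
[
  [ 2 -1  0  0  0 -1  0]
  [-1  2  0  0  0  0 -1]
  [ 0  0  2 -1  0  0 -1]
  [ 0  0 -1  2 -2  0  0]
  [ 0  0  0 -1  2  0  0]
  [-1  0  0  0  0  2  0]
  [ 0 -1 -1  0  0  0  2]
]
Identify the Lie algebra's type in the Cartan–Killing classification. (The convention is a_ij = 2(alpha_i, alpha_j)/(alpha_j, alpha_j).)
The matrix has rank 7 with 2's on the diagonal. Reading the off-diagonal entries as Dynkin edges (a single edge where a_ij = a_ji = -1; a double or triple edge where a_ij * a_ji = 2 or 3), the diagram is a chain of 7 nodes with a double edge at one end; the terminal node there is the unique short simple root (B_7). One simple-root ordering that puts it in standard form is (alpha_6, alpha_1, alpha_2, alpha_7, alpha_3, alpha_4, alpha_5). So the algebra is type B_7, i.e. so(15).

B_7 (so(15))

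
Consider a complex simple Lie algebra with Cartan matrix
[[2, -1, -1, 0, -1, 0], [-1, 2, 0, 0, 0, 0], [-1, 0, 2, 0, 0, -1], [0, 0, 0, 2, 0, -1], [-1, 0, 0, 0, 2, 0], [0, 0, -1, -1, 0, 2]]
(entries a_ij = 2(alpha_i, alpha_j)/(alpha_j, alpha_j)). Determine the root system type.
D_6

The matrix has rank 6 with 2's on the diagonal. Reading the off-diagonal entries as Dynkin edges (a single edge where a_ij = a_ji = -1; a double or triple edge where a_ij * a_ji = 2 or 3), the diagram is a chain of 4 nodes with a fork of two nodes at one end (D_6). One simple-root ordering that puts it in standard form is (alpha_4, alpha_6, alpha_3, alpha_1, alpha_2, alpha_5). So the algebra is type D_6, i.e. so(12).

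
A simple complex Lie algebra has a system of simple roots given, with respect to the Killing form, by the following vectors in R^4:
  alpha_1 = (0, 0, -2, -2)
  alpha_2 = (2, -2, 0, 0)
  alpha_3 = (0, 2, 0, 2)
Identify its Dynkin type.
Compute the Cartan integers a_ij = 2(alpha_i, alpha_j)/(alpha_j, alpha_j); the resulting 3x3 Cartan matrix is
[[2, 0, -1], [0, 2, -1], [-1, -1, 2]].
All simple roots have the same length, so the diagram is simply laced. The associated Dynkin diagram is a chain of 3 nodes with single edges (A_3), so the type is A_3 (the algebra sl(4)).

A_3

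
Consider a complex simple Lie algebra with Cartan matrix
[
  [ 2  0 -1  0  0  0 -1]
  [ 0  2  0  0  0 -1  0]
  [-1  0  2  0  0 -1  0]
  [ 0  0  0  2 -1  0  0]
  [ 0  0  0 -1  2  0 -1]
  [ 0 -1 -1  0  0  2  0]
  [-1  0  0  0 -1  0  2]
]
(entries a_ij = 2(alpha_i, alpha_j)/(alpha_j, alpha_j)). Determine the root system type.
A_7 (sl(8))

The matrix has rank 7 with 2's on the diagonal. Reading the off-diagonal entries as Dynkin edges (a single edge where a_ij = a_ji = -1; a double or triple edge where a_ij * a_ji = 2 or 3), the diagram is a chain of 7 nodes with single edges (A_7). One simple-root ordering that puts it in standard form is (alpha_2, alpha_6, alpha_3, alpha_1, alpha_7, alpha_5, alpha_4). So the algebra is type A_7, i.e. sl(8).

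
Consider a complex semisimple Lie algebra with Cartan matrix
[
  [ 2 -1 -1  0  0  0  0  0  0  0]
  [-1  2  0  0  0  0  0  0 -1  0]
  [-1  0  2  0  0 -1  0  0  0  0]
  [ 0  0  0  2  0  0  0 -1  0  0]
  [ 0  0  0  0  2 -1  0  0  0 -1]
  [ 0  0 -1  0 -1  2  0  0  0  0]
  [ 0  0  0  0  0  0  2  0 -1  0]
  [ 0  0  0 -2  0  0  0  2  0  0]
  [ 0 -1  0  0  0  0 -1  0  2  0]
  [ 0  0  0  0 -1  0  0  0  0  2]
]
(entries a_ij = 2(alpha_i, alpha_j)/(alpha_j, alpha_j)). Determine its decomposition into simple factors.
A_8 (sl(9)) ⊕ B_2 (so(5))

The diagram associated to this matrix has two connected components: the simple roots {alpha_1, alpha_2, alpha_3, alpha_5, alpha_6, alpha_7, alpha_9, alpha_10} form a chain of 8 nodes with single edges (A_8), and {alpha_4, alpha_8} form a chain of 2 nodes with a double edge at one end; the terminal node there is the unique short simple root (B_2). A semisimple Lie algebra decomposes uniquely as the direct sum of simple ideals, one per connected component of its Dynkin diagram, so g ≅ A_8 ⊕ B_2 (dimension 80 + 10 = 90).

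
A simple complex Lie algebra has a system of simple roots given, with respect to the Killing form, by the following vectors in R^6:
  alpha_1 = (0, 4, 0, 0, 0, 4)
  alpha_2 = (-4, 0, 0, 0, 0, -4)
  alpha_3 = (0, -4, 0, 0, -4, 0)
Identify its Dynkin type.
Compute the Cartan integers a_ij = 2(alpha_i, alpha_j)/(alpha_j, alpha_j); the resulting 3x3 Cartan matrix is
[[2, -1, -1], [-1, 2, 0], [-1, 0, 2]].
All simple roots have the same length, so the diagram is simply laced. The associated Dynkin diagram is a chain of 3 nodes with single edges (A_3), so the type is A_3 (the algebra sl(4)).

A_3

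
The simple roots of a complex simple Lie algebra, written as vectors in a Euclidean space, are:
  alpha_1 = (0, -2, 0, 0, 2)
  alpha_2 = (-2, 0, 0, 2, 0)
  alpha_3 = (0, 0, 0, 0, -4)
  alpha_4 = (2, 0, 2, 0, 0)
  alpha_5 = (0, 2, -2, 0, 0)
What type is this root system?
Compute the Cartan integers a_ij = 2(alpha_i, alpha_j)/(alpha_j, alpha_j); the resulting 5x5 Cartan matrix is
[[2, 0, -1, 0, -1], [0, 2, 0, -1, 0], [-2, 0, 2, 0, 0], [0, -1, 0, 2, -1], [-1, 0, 0, -1, 2]].
The roots have two lengths (squared-length ratio 2:1); the short ones are alpha_{1,2,4,5}. The associated Dynkin diagram is a chain of 5 nodes with a double edge at one end; the terminal node there is the unique long simple root (C_5), so the type is C_5 (the algebra sp(10)).

type C_5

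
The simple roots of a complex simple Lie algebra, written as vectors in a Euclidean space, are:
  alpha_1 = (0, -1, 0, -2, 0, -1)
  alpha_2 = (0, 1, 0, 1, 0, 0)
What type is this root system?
type G_2

Compute the Cartan integers a_ij = 2(alpha_i, alpha_j)/(alpha_j, alpha_j); the resulting 2x2 Cartan matrix is
[[2, -3], [-1, 2]].
The roots have two lengths (squared-length ratio 3:1); the short ones are alpha_{2}. The associated Dynkin diagram is two nodes joined by a triple edge (G_2), so the type is G_2.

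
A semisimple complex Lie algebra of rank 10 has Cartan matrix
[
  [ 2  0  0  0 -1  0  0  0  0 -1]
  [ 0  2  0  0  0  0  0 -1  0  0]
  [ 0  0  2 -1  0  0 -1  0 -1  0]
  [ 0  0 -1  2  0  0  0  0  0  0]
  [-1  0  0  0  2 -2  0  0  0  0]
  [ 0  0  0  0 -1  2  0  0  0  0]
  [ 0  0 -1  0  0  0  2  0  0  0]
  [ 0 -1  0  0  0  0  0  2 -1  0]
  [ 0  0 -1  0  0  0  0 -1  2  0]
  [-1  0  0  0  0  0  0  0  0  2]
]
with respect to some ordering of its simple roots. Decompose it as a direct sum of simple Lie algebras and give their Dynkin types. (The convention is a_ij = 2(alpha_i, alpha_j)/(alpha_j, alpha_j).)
B_4 (so(9)) ⊕ D_6 (so(12))

The diagram associated to this matrix has two connected components: the simple roots {alpha_1, alpha_5, alpha_6, alpha_10} form a chain of 4 nodes with a double edge at one end; the terminal node there is the unique short simple root (B_4), and {alpha_2, alpha_3, alpha_4, alpha_7, alpha_8, alpha_9} form a chain of 4 nodes with a fork of two nodes at one end (D_6). A semisimple Lie algebra decomposes uniquely as the direct sum of simple ideals, one per connected component of its Dynkin diagram, so g ≅ B_4 ⊕ D_6 (dimension 36 + 66 = 102).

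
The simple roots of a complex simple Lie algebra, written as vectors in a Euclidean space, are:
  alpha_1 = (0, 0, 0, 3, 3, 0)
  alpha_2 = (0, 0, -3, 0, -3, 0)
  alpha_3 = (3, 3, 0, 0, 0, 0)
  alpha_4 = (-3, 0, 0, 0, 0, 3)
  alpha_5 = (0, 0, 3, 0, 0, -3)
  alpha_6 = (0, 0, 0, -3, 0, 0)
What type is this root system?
B6

Compute the Cartan integers a_ij = 2(alpha_i, alpha_j)/(alpha_j, alpha_j); the resulting 6x6 Cartan matrix is
[[2, -1, 0, 0, 0, -2], [-1, 2, 0, 0, -1, 0], [0, 0, 2, -1, 0, 0], [0, 0, -1, 2, -1, 0], [0, -1, 0, -1, 2, 0], [-1, 0, 0, 0, 0, 2]].
The roots have two lengths (squared-length ratio 2:1); the short ones are alpha_{6}. The associated Dynkin diagram is a chain of 6 nodes with a double edge at one end; the terminal node there is the unique short simple root (B_6), so the type is B_6 (the algebra so(13)).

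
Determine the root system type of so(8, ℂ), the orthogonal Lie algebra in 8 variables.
D4

This is so(8) with 8 even, which has dimension 8(8-1)/2 = 28 and rank 8/2 = 4. In the classification of classical Lie algebras, the orthogonal algebra so(2n) in an even number of variables has type D_n; here n = 4, so the Dynkin diagram is a chain of 2 nodes with a fork of two nodes at one end (D_4). Hence the type is D_4.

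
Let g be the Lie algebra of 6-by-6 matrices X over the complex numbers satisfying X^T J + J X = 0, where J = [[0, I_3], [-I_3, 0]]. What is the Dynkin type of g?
This is sp(6), which has dimension 6(6+1)/2 = 21 and rank 6/2 = 3. In the classification of classical Lie algebras, the symplectic algebra sp(2n) has type C_n; here n = 3, so the Dynkin diagram is a chain of 3 nodes with a double edge at one end; the terminal node there is the unique long simple root (C_3). Hence the type is C_3.

C3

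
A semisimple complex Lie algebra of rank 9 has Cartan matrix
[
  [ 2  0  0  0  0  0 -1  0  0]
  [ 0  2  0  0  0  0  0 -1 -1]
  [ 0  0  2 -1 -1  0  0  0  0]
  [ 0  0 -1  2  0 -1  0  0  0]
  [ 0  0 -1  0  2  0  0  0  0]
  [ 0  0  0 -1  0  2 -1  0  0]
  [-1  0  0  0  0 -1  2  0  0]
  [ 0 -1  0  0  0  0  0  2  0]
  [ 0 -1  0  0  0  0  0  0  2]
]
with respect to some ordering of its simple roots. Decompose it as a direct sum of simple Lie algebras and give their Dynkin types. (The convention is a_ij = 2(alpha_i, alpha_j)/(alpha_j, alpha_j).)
The diagram associated to this matrix has two connected components: the simple roots {alpha_2, alpha_8, alpha_9} form a chain of 3 nodes with single edges (A_3), and {alpha_1, alpha_3, alpha_4, alpha_5, alpha_6, alpha_7} form a chain of 6 nodes with single edges (A_6). A semisimple Lie algebra decomposes uniquely as the direct sum of simple ideals, one per connected component of its Dynkin diagram, so g ≅ A_3 ⊕ A_6 (dimension 15 + 48 = 63).

type A_3 + type A_6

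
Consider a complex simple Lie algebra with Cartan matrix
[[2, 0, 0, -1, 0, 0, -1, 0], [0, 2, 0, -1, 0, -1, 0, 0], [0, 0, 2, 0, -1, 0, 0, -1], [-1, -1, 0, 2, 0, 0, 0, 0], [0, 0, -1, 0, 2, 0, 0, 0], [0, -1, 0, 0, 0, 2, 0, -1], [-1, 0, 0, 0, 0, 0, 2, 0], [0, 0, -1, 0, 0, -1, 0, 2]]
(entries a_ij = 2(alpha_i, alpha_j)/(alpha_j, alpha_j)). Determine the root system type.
A_8 (sl(9))

The matrix has rank 8 with 2's on the diagonal. Reading the off-diagonal entries as Dynkin edges (a single edge where a_ij = a_ji = -1; a double or triple edge where a_ij * a_ji = 2 or 3), the diagram is a chain of 8 nodes with single edges (A_8). One simple-root ordering that puts it in standard form is (alpha_5, alpha_3, alpha_8, alpha_6, alpha_2, alpha_4, alpha_1, alpha_7). So the algebra is type A_8, i.e. sl(9).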